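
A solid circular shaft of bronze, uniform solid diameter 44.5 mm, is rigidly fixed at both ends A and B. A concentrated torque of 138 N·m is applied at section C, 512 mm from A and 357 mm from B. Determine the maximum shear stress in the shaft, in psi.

682 psi

With uniform GJ and both ends fixed, compatibility θ_AC = θ_CB gives T_A·a = T_B·b, together with T_A + T_B = T₀.
T_A = T₀·b/(a+b) = 138.0·357/869.0 = 56.69 N·m; T_B = 81.31 N·m.
τ in each portion: τ_AC = 3.28×10^6 Pa, τ_CB = 4.70×10^6 Pa; maximum is in CB.
τ_max = T_CB·r/J = 81.31·0.0222/3.85×10^-7 = 4.699×10^6 Pa.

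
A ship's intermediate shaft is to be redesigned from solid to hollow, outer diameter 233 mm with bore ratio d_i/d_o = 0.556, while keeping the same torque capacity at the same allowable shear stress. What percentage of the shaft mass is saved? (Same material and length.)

26.1 %

Equal τ_max and T ⇒ the solid shaft needs d_s³ = d_o³(1−k⁴), so d_s = 233·(1−0.556⁴)^(1/3) = 225.3 mm.
Area ratio A_h/A_s = d_o²(1−k²)/d_s² = (1−k²)/(1−k⁴)^(2/3) = 0.7387.
Mass saving = 1 − 0.7387 = 26.1 %.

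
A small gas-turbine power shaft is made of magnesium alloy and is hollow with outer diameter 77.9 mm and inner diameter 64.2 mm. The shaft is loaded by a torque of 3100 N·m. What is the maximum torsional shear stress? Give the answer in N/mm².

J = π(d_o⁴ − d_i⁴)/32 = π(0.0779⁴ − 0.0642⁴)/32 = 1.948×10^-6 m⁴.
τ_max = T·r/J = 3100 × 0.0390 / 1.948×10^-6 = 6.200×10^7 Pa.

62.0 N/mm²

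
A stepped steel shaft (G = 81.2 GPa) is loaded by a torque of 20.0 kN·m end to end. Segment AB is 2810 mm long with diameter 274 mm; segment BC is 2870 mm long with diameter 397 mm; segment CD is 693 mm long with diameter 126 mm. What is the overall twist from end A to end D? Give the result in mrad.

J_AB = π(0.274)⁴/32 = 5.53×10^-4 m⁴; J_BC = π(0.397)⁴/32 = 2.44×10^-3 m⁴; J_CD = π(0.126)⁴/32 = 2.47×10^-5 m⁴.
θ = (T/G)·Σ L_i/J_i = (20000/81.2×10⁹)·(2.81/5.53×10^-4 + 2.87/2.44×10^-3 + 0.693/2.47×10^-5) = 8.439×10^-3 rad.

8.44 mrad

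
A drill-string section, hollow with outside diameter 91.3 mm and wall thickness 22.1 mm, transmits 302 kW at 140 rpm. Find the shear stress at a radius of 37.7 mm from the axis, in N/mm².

ω = 2π·140/60 = 14.66 rad/s, so T = P/ω = 302×10³ / 14.66 = 20600 N·m.
J = π(d_o⁴ − d_i⁴)/32 = π(0.0913⁴ − 0.0471⁴)/32 = 6.338×10^-6 m⁴.
Shear stress varies linearly with radius: τ = T·r/J = 20600 × 0.0377 / 6.338×10^-6 = 1.225×10^8 Pa.

123 N/mm²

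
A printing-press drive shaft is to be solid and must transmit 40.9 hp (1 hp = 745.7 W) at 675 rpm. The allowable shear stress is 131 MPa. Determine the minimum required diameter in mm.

25.6 mm

ω = 2π·675/60 = 70.69 rad/s, so T = P/ω = 40.9×745.7 / 70.69 = 431.5 N·m.
For a solid shaft τ_max = 16T/(πd³), so d = (16T/(π τ_allow))^(1/3) = (16·431.5/(π·1.31×10^8))^(1/3) = 0.02560 m.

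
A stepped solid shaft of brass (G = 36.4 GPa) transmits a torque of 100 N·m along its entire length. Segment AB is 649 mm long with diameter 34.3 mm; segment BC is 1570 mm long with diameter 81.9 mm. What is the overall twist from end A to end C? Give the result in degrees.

J_AB = π(0.0343)⁴/32 = 1.36×10^-7 m⁴; J_BC = π(0.0819)⁴/32 = 4.42×10^-6 m⁴.
θ = (T/G)·Σ L_i/J_i = (100.0/36.4×10⁹)·(0.649/1.36×10^-7 + 1.57/4.42×10^-6) = 0.01410 rad.

0.808°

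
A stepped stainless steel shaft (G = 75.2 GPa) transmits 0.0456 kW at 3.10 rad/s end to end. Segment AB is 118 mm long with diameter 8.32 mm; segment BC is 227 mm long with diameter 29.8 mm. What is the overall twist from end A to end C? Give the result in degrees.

ω = 3.10 rad/s, so T = P/ω = 0.0456×10³ / 3.100 = 14.71 N·m.
J_AB = π(0.00832)⁴/32 = 4.70×10^-10 m⁴; J_BC = π(0.0298)⁴/32 = 7.74×10^-8 m⁴.
θ = (T/G)·Σ L_i/J_i = (14.71/75.2×10⁹)·(0.118/4.70×10^-10 + 0.227/7.74×10^-8) = 0.04964 rad.

2.84°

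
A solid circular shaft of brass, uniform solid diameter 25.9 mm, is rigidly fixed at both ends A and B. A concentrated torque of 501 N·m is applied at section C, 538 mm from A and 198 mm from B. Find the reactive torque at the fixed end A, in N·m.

135 N·m

With uniform GJ and both ends fixed, compatibility θ_AC = θ_CB gives T_A·a = T_B·b, together with T_A + T_B = T₀.
T_A = T₀·b/(a+b) = 501.0·198/736.0 = 134.8 N·m; T_B = 366.2 N·m.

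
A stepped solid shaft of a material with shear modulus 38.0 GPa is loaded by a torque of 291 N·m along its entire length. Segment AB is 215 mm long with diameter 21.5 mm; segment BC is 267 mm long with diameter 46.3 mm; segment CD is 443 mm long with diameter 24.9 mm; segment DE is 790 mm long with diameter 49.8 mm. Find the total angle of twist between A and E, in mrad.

183 mrad

J_AB = π(0.0215)⁴/32 = 2.10×10^-8 m⁴; J_BC = π(0.0463)⁴/32 = 4.51×10^-7 m⁴; J_CD = π(0.0249)⁴/32 = 3.77×10^-8 m⁴; J_DE = π(0.0498)⁴/32 = 6.04×10^-7 m⁴.
θ = (T/G)·Σ L_i/J_i = (291.0/38.0×10⁹)·(0.215/2.10×10^-8 + 0.267/4.51×10^-7 + 0.443/3.77×10^-8 + 0.790/6.04×10^-7) = 0.1829 rad.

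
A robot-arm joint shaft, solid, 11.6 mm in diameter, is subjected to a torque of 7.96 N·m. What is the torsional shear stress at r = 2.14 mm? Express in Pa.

9.58e6 Pa

J = πd⁴/32 = π(0.0116)⁴/32 = 1.778×10^-9 m⁴.
Shear stress varies linearly with radius: τ = T·r/J = 7.960 × 0.00214 / 1.778×10^-9 = 9.583×10^6 Pa.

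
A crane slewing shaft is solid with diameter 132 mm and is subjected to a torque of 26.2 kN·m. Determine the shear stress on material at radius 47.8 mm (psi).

J = πd⁴/32 = π(0.132)⁴/32 = 2.981×10^-5 m⁴.
Shear stress varies linearly with radius: τ = T·r/J = 26200 × 0.0478 / 2.981×10^-5 = 4.202×10^7 Pa.

6090 psi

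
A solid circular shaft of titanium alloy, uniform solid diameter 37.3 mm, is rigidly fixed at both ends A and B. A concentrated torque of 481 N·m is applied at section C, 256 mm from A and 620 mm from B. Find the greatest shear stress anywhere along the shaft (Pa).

With uniform GJ and both ends fixed, compatibility θ_AC = θ_CB gives T_A·a = T_B·b, together with T_A + T_B = T₀.
T_A = T₀·b/(a+b) = 481.0·620/876.0 = 340.4 N·m; T_B = 140.6 N·m.
τ in each portion: τ_AC = 3.34×10^7 Pa, τ_CB = 1.38×10^7 Pa; maximum is in AC.
τ_max = T_AC·r/J = 340.4·0.0186/1.90×10^-7 = 3.341×10^7 Pa.

3.34e7 Pa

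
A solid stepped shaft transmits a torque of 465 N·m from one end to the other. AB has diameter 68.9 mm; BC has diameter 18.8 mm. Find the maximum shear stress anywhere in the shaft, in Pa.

3.56e8 Pa

Under the same torque, τ_max = 16T/(πd³) is largest where d is smallest — segment BC (d = 18.8 mm).
τ_max = 16·465.0/(π·(0.0188)³) = 3.564×10^8 Pa.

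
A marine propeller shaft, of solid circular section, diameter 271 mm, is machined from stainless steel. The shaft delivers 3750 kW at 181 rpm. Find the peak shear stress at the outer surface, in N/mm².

50.6 N/mm²

ω = 2π·181/60 = 18.95 rad/s, so T = P/ω = 3750×10³ / 18.95 = 197800 N·m.
J = πd⁴/32 = π(0.271)⁴/32 = 5.295×10^-4 m⁴.
τ_max = T·r/J = 197800 × 0.136 / 5.295×10^-4 = 5.063×10^7 Pa.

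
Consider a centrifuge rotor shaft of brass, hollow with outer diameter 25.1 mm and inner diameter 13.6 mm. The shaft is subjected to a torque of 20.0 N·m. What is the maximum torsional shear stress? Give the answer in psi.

1020 psi

J = π(d_o⁴ − d_i⁴)/32 = π(0.0251⁴ − 0.0136⁴)/32 = 3.561×10^-8 m⁴.
τ_max = T·r/J = 20.00 × 0.0126 / 3.561×10^-8 = 7.049×10^6 Pa.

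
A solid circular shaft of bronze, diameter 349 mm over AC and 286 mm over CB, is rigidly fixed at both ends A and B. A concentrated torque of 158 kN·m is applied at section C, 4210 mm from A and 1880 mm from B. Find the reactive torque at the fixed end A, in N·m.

78600 N·m

Compatibility: T_A·a/J_AC = T_B·b/J_CB with T_A + T_B = T₀.
J_AC = 1.46×10^-3 m⁴, J_CB = 6.57×10^-4 m⁴, so T_A = T₀·(J_AC/a)/((J_AC/a)+(J_CB/b)) = 78610 N·m, T_B = 79390 N·m.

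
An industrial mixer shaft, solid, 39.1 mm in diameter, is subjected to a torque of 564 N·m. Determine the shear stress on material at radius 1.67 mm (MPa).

4.10 MPa

J = πd⁴/32 = π(0.0391)⁴/32 = 2.295×10^-7 m⁴.
Shear stress varies linearly with radius: τ = T·r/J = 564.0 × 0.00167 / 2.295×10^-7 = 4.105×10^6 Pa.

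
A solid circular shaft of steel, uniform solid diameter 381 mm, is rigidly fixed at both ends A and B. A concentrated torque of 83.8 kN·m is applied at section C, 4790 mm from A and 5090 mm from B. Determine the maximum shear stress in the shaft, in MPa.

With uniform GJ and both ends fixed, compatibility θ_AC = θ_CB gives T_A·a = T_B·b, together with T_A + T_B = T₀.
T_A = T₀·b/(a+b) = 83800·5090/9880 = 43170 N·m; T_B = 40630 N·m.
τ in each portion: τ_AC = 3.98×10^6 Pa, τ_CB = 3.74×10^6 Pa; maximum is in AC.
τ_max = T_AC·r/J = 43170·0.191/2.07×10^-3 = 3.976×10^6 Pa.

3.98 MPa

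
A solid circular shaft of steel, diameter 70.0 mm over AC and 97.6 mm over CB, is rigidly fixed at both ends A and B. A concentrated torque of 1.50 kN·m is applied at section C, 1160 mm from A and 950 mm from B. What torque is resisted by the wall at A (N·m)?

Compatibility: T_A·a/J_AC = T_B·b/J_CB with T_A + T_B = T₀.
J_AC = 2.36×10^-6 m⁴, J_CB = 8.91×10^-6 m⁴, so T_A = T₀·(J_AC/a)/((J_AC/a)+(J_CB/b)) = 267.2 N·m, T_B = 1233 N·m.

267 N·m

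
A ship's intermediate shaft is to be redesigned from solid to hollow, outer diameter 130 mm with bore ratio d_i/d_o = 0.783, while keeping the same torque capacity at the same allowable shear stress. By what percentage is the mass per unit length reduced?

47.0 %

Equal τ_max and T ⇒ the solid shaft needs d_s³ = d_o³(1−k⁴), so d_s = 130·(1−0.783⁴)^(1/3) = 111.1 mm.
Area ratio A_h/A_s = d_o²(1−k²)/d_s² = (1−k²)/(1−k⁴)^(2/3) = 0.5298.
Mass saving = 1 − 0.5298 = 47.0 %.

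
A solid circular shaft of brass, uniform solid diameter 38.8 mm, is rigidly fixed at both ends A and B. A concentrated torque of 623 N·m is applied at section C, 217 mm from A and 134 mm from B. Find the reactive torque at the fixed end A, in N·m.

238 N·m

With uniform GJ and both ends fixed, compatibility θ_AC = θ_CB gives T_A·a = T_B·b, together with T_A + T_B = T₀.
T_A = T₀·b/(a+b) = 623.0·134/351.0 = 237.8 N·m; T_B = 385.2 N·m.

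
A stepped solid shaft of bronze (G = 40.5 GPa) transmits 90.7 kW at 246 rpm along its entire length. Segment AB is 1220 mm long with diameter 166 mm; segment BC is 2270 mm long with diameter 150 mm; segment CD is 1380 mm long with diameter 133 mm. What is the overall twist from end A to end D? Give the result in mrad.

9.30 mrad

ω = 2π·246/60 = 25.76 rad/s, so T = P/ω = 90.7×10³ / 25.76 = 3521 N·m.
J_AB = π(0.166)⁴/32 = 7.45×10^-5 m⁴; J_BC = π(0.150)⁴/32 = 4.97×10^-5 m⁴; J_CD = π(0.133)⁴/32 = 3.07×10^-5 m⁴.
θ = (T/G)·Σ L_i/J_i = (3521/40.5×10⁹)·(1.22/7.45×10^-5 + 2.27/4.97×10^-5 + 1.38/3.07×10^-5) = 9.299×10^-3 rad.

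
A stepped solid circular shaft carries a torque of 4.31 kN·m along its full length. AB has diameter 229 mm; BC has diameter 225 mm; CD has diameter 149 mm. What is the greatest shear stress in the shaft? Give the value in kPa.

6640 kPa

Under the same torque, τ_max = 16T/(πd³) is largest where d is smallest — segment CD (d = 149 mm).
τ_max = 16·4310/(π·(0.149)³) = 6.636×10^6 Pa.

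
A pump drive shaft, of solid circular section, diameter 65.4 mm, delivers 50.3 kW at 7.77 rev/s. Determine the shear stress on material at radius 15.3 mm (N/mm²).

ω = 2π·7.77 = 48.82 rad/s, so T = P/ω = 50.3×10³ / 48.82 = 1030 N·m.
J = πd⁴/32 = π(0.0654)⁴/32 = 1.796×10^-6 m⁴.
Shear stress varies linearly with radius: τ = T·r/J = 1030 × 0.0153 / 1.796×10^-6 = 8.777×10^6 Pa.

8.78 N/mm²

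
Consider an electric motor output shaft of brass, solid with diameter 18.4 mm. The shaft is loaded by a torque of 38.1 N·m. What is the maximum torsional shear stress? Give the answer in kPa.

31100 kPa

J = πd⁴/32 = π(0.0184)⁴/32 = 1.125×10^-8 m⁴.
τ_max = T·r/J = 38.10 × 0.00920 / 1.125×10^-8 = 3.115×10^7 Pa.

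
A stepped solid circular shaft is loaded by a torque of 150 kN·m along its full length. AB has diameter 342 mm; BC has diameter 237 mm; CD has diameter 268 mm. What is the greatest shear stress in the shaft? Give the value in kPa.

Under the same torque, τ_max = 16T/(πd³) is largest where d is smallest — segment BC (d = 237 mm).
τ_max = 16·150000/(π·(0.237)³) = 5.739×10^7 Pa.

57400 kPa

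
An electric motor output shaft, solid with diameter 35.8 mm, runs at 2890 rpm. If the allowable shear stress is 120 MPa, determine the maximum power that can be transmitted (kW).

J = πd⁴/32 = π(0.0358)⁴/32 = 1.613×10^-7 m⁴.
T_max = τ_allow·J/r = 1.20×10^8 × 1.613×10^-7 / 0.0179 = 1081 N·m.
ω = 2π·2890/60 = 302.6 rad/s, so P_max = T_max·ω = 3.272×10^5 W.

327 kW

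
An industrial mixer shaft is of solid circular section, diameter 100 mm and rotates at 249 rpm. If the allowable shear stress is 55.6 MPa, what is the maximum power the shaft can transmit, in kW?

285 kW

J = πd⁴/32 = π(0.100)⁴/32 = 9.817×10^-6 m⁴.
T_max = τ_allow·J/r = 5.56×10^7 × 9.817×10^-6 / 0.0500 = 10920 N·m.
ω = 2π·249/60 = 26.08 rad/s, so P_max = T_max·ω = 2.847×10^5 W.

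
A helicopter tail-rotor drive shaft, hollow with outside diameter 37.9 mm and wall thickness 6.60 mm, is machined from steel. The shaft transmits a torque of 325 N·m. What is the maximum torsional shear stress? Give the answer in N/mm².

37.1 N/mm²

J = π(d_o⁴ − d_i⁴)/32 = π(0.0379⁴ − 0.0247⁴)/32 = 1.660×10^-7 m⁴.
τ_max = T·r/J = 325.0 × 0.0189 / 1.660×10^-7 = 3.710×10^7 Pa.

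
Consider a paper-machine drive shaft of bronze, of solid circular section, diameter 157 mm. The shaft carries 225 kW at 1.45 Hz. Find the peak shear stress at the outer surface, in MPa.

ω = 2π·1.45 = 9.111 rad/s, so T = P/ω = 225×10³ / 9.111 = 24700 N·m.
J = πd⁴/32 = π(0.157)⁴/32 = 5.965×10^-5 m⁴.
τ_max = T·r/J = 24700 × 0.0785 / 5.965×10^-5 = 3.250×10^7 Pa.

32.5 MPa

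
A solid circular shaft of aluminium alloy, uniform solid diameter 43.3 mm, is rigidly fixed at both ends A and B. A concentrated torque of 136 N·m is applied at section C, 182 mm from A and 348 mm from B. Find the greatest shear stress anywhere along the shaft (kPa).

5600 kPa

With uniform GJ and both ends fixed, compatibility θ_AC = θ_CB gives T_A·a = T_B·b, together with T_A + T_B = T₀.
T_A = T₀·b/(a+b) = 136.0·348/530.0 = 89.30 N·m; T_B = 46.70 N·m.
τ in each portion: τ_AC = 5.60×10^6 Pa, τ_CB = 2.93×10^6 Pa; maximum is in AC.
τ_max = T_AC·r/J = 89.30·0.0216/3.45×10^-7 = 5.602×10^6 Pa.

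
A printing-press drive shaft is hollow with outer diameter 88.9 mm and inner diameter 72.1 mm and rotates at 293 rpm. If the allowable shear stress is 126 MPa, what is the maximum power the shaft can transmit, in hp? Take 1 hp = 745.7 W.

406 hp

J = π(d_o⁴ − d_i⁴)/32 = π(0.0889⁴ − 0.0721⁴)/32 = 3.479×10^-6 m⁴.
T_max = τ_allow·J/r = 1.26×10^8 × 3.479×10^-6 / 0.0445 = 9862 N·m.
ω = 2π·293/60 = 30.68 rad/s, so P_max = T_max·ω = 3.026×10^5 W.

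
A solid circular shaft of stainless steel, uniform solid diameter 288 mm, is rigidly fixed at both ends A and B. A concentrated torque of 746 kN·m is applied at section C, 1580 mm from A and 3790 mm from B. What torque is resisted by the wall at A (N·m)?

527000 N·m

With uniform GJ and both ends fixed, compatibility θ_AC = θ_CB gives T_A·a = T_B·b, together with T_A + T_B = T₀.
T_A = T₀·b/(a+b) = 746000·3790/5370 = 526500 N·m; T_B = 219500 N·m.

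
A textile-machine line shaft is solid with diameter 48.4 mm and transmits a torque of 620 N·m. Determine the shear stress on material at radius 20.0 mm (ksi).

J = πd⁴/32 = π(0.0484)⁴/32 = 5.387×10^-7 m⁴.
Shear stress varies linearly with radius: τ = T·r/J = 620.0 × 0.0200 / 5.387×10^-7 = 2.302×10^7 Pa.

3.34 ksi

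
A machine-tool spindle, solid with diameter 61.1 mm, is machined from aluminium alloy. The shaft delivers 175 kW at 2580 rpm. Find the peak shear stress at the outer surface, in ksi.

2.10 ksi

ω = 2π·2580/60 = 270.2 rad/s, so T = P/ω = 175×10³ / 270.2 = 647.7 N·m.
J = πd⁴/32 = π(0.0611)⁴/32 = 1.368×10^-6 m⁴.
τ_max = T·r/J = 647.7 × 0.0306 / 1.368×10^-6 = 1.446×10^7 Pa.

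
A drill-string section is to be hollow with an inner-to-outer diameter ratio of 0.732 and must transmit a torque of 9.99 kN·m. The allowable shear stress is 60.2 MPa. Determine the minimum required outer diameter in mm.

106 mm

For a hollow shaft with d_i/d_o = 0.732: τ_max = 16T/(π d_o³ (1−k⁴)), so d_o = [16T/(π τ_allow (1−k⁴))]^(1/3) = [16·9990/(π·6.02×10^7·0.7129)]^(1/3) = 0.1058 m.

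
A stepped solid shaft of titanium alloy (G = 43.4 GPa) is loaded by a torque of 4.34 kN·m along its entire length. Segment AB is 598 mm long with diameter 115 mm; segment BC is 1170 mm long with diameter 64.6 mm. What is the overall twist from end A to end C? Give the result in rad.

J_AB = π(0.115)⁴/32 = 1.72×10^-5 m⁴; J_BC = π(0.0646)⁴/32 = 1.71×10^-6 m⁴.
θ = (T/G)·Σ L_i/J_i = (4340/43.4×10⁹)·(0.598/1.72×10^-5 + 1.17/1.71×10^-6) = 0.07191 rad.

0.0719 rad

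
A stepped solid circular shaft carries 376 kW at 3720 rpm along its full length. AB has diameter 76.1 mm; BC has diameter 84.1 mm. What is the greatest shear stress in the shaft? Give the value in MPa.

11.2 MPa

ω = 2π·3720/60 = 389.6 rad/s, so T = P/ω = 376×10³ / 389.6 = 965.2 N·m.
Under the same torque, τ_max = 16T/(πd³) is largest where d is smallest — segment AB (d = 76.1 mm).
τ_max = 16·965.2/(π·(0.0761)³) = 1.115×10^7 Pa.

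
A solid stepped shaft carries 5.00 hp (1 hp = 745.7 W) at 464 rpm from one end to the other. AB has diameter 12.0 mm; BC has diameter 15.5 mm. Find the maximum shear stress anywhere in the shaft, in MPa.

226 MPa

ω = 2π·464/60 = 48.59 rad/s, so T = P/ω = 5.00×745.7 / 48.59 = 76.73 N·m.
Under the same torque, τ_max = 16T/(πd³) is largest where d is smallest — segment AB (d = 12.0 mm).
τ_max = 16·76.73/(π·(0.0120)³) = 2.262×10^8 Pa.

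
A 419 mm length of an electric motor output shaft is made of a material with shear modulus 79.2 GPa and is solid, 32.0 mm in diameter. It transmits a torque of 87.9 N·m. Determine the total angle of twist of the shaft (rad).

J = πd⁴/32 = π(0.0320)⁴/32 = 1.029×10^-7 m⁴.
θ = T·L/(G·J) = 87.90 × 0.419 / (79.2×10⁹ × 1.029×10^-7) = 4.517×10^-3 rad.

0.00452 rad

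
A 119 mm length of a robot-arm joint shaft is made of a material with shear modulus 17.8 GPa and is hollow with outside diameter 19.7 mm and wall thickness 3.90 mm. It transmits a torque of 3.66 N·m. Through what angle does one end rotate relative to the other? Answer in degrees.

0.109°

J = π(d_o⁴ − d_i⁴)/32 = π(0.0197⁴ − 0.0119⁴)/32 = 1.282×10^-8 m⁴.
θ = T·L/(G·J) = 3.660 × 0.119 / (17.8×10⁹ × 1.282×10^-8) = 1.909×10^-3 rad.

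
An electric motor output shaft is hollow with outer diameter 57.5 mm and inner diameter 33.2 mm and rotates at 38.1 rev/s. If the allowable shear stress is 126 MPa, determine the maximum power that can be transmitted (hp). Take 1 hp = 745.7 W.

J = π(d_o⁴ − d_i⁴)/32 = π(0.0575⁴ − 0.0332⁴)/32 = 9.539×10^-7 m⁴.
T_max = τ_allow·J/r = 1.26×10^8 × 9.539×10^-7 / 0.0288 = 4181 N·m.
ω = 2π·38.1 = 239.4 rad/s, so P_max = T_max·ω = 1.001×10^6 W.

1340 hp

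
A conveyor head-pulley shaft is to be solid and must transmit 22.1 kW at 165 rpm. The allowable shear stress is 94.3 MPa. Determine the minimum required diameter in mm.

ω = 2π·165/60 = 17.28 rad/s, so T = P/ω = 22.1×10³ / 17.28 = 1279 N·m.
For a solid shaft τ_max = 16T/(πd³), so d = (16T/(π τ_allow))^(1/3) = (16·1279/(π·9.43×10^7))^(1/3) = 0.04103 m.

41.0 mm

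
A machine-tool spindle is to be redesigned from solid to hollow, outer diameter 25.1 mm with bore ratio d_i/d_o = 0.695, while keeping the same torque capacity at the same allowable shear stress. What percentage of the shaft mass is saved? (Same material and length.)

Equal τ_max and T ⇒ the solid shaft needs d_s³ = d_o³(1−k⁴), so d_s = 25.1·(1−0.695⁴)^(1/3) = 22.97 mm.
Area ratio A_h/A_s = d_o²(1−k²)/d_s² = (1−k²)/(1−k⁴)^(2/3) = 0.6172.
Mass saving = 1 − 0.6172 = 38.3 %.

38.3 %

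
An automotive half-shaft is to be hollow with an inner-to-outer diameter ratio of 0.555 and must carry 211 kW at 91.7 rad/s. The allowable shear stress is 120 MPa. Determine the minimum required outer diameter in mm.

47.6 mm

ω = 91.7 rad/s, so T = P/ω = 211×10³ / 91.70 = 2301 N·m.
For a hollow shaft with d_i/d_o = 0.555: τ_max = 16T/(π d_o³ (1−k⁴)), so d_o = [16T/(π τ_allow (1−k⁴))]^(1/3) = [16·2301/(π·1.20×10^8·0.9051)]^(1/3) = 0.04761 m.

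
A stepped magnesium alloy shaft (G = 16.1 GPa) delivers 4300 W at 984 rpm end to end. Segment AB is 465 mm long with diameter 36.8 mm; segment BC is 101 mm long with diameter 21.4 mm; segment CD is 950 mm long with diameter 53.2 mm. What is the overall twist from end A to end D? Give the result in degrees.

1.29°

ω = 2π·984/60 = 103.0 rad/s, so T = P/ω = 4300 / 103.0 = 41.73 N·m.
J_AB = π(0.0368)⁴/32 = 1.80×10^-7 m⁴; J_BC = π(0.0214)⁴/32 = 2.06×10^-8 m⁴; J_CD = π(0.0532)⁴/32 = 7.86×10^-7 m⁴.
θ = (T/G)·Σ L_i/J_i = (41.73/16.1×10⁹)·(0.465/1.80×10^-7 + 0.101/2.06×10^-8 + 0.950/7.86×10^-7) = 0.02254 rad.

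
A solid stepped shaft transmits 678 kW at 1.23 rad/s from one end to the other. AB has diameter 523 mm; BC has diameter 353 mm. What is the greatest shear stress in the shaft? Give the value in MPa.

ω = 1.23 rad/s, so T = P/ω = 678×10³ / 1.230 = 551200 N·m.
Under the same torque, τ_max = 16T/(πd³) is largest where d is smallest — segment BC (d = 353 mm).
τ_max = 16·551200/(π·(0.353)³) = 6.382×10^7 Pa.

63.8 MPa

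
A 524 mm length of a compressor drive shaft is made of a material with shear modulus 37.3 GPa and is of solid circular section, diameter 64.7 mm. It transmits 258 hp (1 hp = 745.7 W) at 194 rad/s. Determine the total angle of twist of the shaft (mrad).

ω = 194 rad/s, so T = P/ω = 258×745.7 / 194.0 = 991.7 N·m.
J = πd⁴/32 = π(0.0647)⁴/32 = 1.720×10^-6 m⁴.
θ = T·L/(G·J) = 991.7 × 0.524 / (37.3×10⁹ × 1.720×10^-6) = 8.098×10^-3 rad.

8.10 mrad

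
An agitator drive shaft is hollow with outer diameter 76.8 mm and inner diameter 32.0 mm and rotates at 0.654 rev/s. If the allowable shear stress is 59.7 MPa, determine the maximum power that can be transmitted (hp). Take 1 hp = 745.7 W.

J = π(d_o⁴ − d_i⁴)/32 = π(0.0768⁴ − 0.0320⁴)/32 = 3.312×10^-6 m⁴.
T_max = τ_allow·J/r = 5.97×10^7 × 3.312×10^-6 / 0.0384 = 5150 N·m.
ω = 2π·0.654 = 4.109 rad/s, so P_max = T_max·ω = 2.116×10^4 W.

28.4 hp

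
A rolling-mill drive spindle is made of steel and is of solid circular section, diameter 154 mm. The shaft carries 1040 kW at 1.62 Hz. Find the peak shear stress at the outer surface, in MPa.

142 MPa

ω = 2π·1.62 = 10.18 rad/s, so T = P/ω = 1040×10³ / 10.18 = 102200 N·m.
J = πd⁴/32 = π(0.154)⁴/32 = 5.522×10^-5 m⁴.
τ_max = T·r/J = 102200 × 0.0770 / 5.522×10^-5 = 1.425×10^8 Pa.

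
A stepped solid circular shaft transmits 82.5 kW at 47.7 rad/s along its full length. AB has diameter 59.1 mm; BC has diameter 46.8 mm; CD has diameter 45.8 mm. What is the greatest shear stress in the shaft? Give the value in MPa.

91.7 MPa

ω = 47.7 rad/s, so T = P/ω = 82.5×10³ / 47.70 = 1730 N·m.
Under the same torque, τ_max = 16T/(πd³) is largest where d is smallest — segment CD (d = 45.8 mm).
τ_max = 16·1730/(π·(0.0458)³) = 9.169×10^7 Pa.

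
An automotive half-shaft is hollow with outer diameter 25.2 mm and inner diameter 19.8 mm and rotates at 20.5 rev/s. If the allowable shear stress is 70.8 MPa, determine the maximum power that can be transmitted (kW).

J = π(d_o⁴ − d_i⁴)/32 = π(0.0252⁴ − 0.0198⁴)/32 = 2.450×10^-8 m⁴.
T_max = τ_allow·J/r = 7.08×10^7 × 2.450×10^-8 / 0.0126 = 137.7 N·m.
ω = 2π·20.5 = 128.8 rad/s, so P_max = T_max·ω = 1.773×10^4 W.

17.7 kW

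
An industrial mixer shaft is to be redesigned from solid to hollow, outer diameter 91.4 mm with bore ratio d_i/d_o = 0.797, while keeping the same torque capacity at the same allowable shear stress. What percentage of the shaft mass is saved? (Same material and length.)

48.5 %

Equal τ_max and T ⇒ the solid shaft needs d_s³ = d_o³(1−k⁴), so d_s = 91.4·(1−0.797⁴)^(1/3) = 76.94 mm.
Area ratio A_h/A_s = d_o²(1−k²)/d_s² = (1−k²)/(1−k⁴)^(2/3) = 0.5148.
Mass saving = 1 − 0.5148 = 48.5 %.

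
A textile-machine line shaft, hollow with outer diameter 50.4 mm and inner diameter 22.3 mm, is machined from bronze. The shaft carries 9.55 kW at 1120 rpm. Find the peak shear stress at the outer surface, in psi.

489 psi

ω = 2π·1120/60 = 117.3 rad/s, so T = P/ω = 9.55×10³ / 117.3 = 81.42 N·m.
J = π(d_o⁴ − d_i⁴)/32 = π(0.0504⁴ − 0.0223⁴)/32 = 6.092×10^-7 m⁴.
τ_max = T·r/J = 81.42 × 0.0252 / 6.092×10^-7 = 3.368×10^6 Pa.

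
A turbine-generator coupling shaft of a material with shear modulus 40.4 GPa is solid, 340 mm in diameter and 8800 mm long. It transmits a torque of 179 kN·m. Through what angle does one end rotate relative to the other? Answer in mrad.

J = πd⁴/32 = π(0.340)⁴/32 = 1.312×10^-3 m⁴.
θ = T·L/(G·J) = 179000 × 8.80 / (40.4×10⁹ × 1.312×10^-3) = 0.02972 rad.

29.7 mrad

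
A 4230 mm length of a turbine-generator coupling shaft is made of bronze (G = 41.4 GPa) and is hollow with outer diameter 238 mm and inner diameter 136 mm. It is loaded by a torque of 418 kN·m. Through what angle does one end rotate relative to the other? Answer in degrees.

8.70°

J = π(d_o⁴ − d_i⁴)/32 = π(0.238⁴ − 0.136⁴)/32 = 2.814×10^-4 m⁴.
θ = T·L/(G·J) = 418000 × 4.23 / (41.4×10⁹ × 2.814×10^-4) = 0.1518 rad.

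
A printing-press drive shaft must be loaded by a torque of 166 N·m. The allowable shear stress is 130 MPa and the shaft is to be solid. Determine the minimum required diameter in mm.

For a solid shaft τ_max = 16T/(πd³), so d = (16T/(π τ_allow))^(1/3) = (16·166.0/(π·1.30×10^8))^(1/3) = 0.01867 m.

18.7 mm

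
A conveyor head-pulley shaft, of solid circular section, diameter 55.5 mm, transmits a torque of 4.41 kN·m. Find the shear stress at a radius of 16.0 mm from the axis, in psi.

J = πd⁴/32 = π(0.0555)⁴/32 = 9.315×10^-7 m⁴.
Shear stress varies linearly with radius: τ = T·r/J = 4410 × 0.0160 / 9.315×10^-7 = 7.575×10^7 Pa.

11000 psi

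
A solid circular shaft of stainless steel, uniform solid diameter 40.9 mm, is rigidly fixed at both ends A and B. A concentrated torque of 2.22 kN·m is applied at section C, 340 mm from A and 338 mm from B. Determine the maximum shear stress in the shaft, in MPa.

82.9 MPa

With uniform GJ and both ends fixed, compatibility θ_AC = θ_CB gives T_A·a = T_B·b, together with T_A + T_B = T₀.
T_A = T₀·b/(a+b) = 2220·338/678.0 = 1107 N·m; T_B = 1113 N·m.
τ in each portion: τ_AC = 8.24×10^7 Pa, τ_CB = 8.29×10^7 Pa; maximum is in CB.
τ_max = T_CB·r/J = 1113·0.0204/2.75×10^-7 = 8.287×10^7 Pa.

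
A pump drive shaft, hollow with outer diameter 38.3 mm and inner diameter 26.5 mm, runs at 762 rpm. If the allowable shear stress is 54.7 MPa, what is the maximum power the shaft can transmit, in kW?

J = π(d_o⁴ − d_i⁴)/32 = π(0.0383⁴ − 0.0265⁴)/32 = 1.628×10^-7 m⁴.
T_max = τ_allow·J/r = 5.47×10^7 × 1.628×10^-7 / 0.0191 = 465.1 N·m.
ω = 2π·762/60 = 79.80 rad/s, so P_max = T_max·ω = 3.711×10^4 W.

37.1 kW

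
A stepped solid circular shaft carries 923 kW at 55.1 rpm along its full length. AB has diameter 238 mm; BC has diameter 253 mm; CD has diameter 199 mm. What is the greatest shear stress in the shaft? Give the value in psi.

15000 psi

ω = 2π·55.1/60 = 5.770 rad/s, so T = P/ω = 923×10³ / 5.770 = 160000 N·m.
Under the same torque, τ_max = 16T/(πd³) is largest where d is smallest — segment CD (d = 199 mm).
τ_max = 16·160000/(π·(0.199)³) = 1.034×10^8 Pa.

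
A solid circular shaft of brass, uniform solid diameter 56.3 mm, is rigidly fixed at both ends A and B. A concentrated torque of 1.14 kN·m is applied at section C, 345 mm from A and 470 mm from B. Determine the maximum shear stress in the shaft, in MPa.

18.8 MPa

With uniform GJ and both ends fixed, compatibility θ_AC = θ_CB gives T_A·a = T_B·b, together with T_A + T_B = T₀.
T_A = T₀·b/(a+b) = 1140·470/815.0 = 657.4 N·m; T_B = 482.6 N·m.
τ in each portion: τ_AC = 1.88×10^7 Pa, τ_CB = 1.38×10^7 Pa; maximum is in AC.
τ_max = T_AC·r/J = 657.4·0.0281/9.86×10^-7 = 1.876×10^7 Pa.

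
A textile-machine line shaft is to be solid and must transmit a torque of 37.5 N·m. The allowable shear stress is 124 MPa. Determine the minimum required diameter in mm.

For a solid shaft τ_max = 16T/(πd³), so d = (16T/(π τ_allow))^(1/3) = (16·37.50/(π·1.24×10^8))^(1/3) = 0.01155 m.

11.5 mm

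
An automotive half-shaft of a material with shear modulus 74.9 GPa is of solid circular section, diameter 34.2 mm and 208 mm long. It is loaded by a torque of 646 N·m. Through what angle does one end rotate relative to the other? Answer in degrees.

J = πd⁴/32 = π(0.0342)⁴/32 = 1.343×10^-7 m⁴.
θ = T·L/(G·J) = 646.0 × 0.208 / (74.9×10⁹ × 1.343×10^-7) = 0.01336 rad.

0.765°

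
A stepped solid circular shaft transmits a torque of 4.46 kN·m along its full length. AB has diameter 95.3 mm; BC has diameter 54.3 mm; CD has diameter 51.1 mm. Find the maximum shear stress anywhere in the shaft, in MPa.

170 MPa

Under the same torque, τ_max = 16T/(πd³) is largest where d is smallest — segment CD (d = 51.1 mm).
τ_max = 16·4460/(π·(0.0511)³) = 1.702×10^8 Pa.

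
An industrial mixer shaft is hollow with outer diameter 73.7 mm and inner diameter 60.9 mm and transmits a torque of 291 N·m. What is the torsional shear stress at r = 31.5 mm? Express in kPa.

5930 kPa

J = π(d_o⁴ − d_i⁴)/32 = π(0.0737⁴ − 0.0609⁴)/32 = 1.546×10^-6 m⁴.
Shear stress varies linearly with radius: τ = T·r/J = 291.0 × 0.0315 / 1.546×10^-6 = 5.929×10^6 Pa.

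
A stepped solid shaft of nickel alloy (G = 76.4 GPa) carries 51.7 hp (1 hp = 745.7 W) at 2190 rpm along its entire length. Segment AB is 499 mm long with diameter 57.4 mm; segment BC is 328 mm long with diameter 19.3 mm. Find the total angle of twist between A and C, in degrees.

ω = 2π·2190/60 = 229.3 rad/s, so T = P/ω = 51.7×745.7 / 229.3 = 168.1 N·m.
J_AB = π(0.0574)⁴/32 = 1.07×10^-6 m⁴; J_BC = π(0.0193)⁴/32 = 1.36×10^-8 m⁴.
θ = (T/G)·Σ L_i/J_i = (168.1/76.4×10⁹)·(0.499/1.07×10^-6 + 0.328/1.36×10^-8) = 0.05401 rad.

3.09°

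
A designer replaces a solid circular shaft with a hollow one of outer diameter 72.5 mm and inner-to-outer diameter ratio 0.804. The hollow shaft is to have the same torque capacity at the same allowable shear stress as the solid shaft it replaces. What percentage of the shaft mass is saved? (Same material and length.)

Equal τ_max and T ⇒ the solid shaft needs d_s³ = d_o³(1−k⁴), so d_s = 72.5·(1−0.804⁴)^(1/3) = 60.54 mm.
Area ratio A_h/A_s = d_o²(1−k²)/d_s² = (1−k²)/(1−k⁴)^(2/3) = 0.5072.
Mass saving = 1 − 0.5072 = 49.3 %.

49.3 %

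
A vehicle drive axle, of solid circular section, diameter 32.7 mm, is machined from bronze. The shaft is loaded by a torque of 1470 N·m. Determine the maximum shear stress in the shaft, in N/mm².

J = πd⁴/32 = π(0.0327)⁴/32 = 1.123×10^-7 m⁴.
τ_max = T·r/J = 1470 × 0.0163 / 1.123×10^-7 = 2.141×10^8 Pa.

214 N/mm²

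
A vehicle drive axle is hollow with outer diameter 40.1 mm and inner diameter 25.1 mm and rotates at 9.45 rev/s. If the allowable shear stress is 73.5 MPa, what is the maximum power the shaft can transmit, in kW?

46.8 kW

J = π(d_o⁴ − d_i⁴)/32 = π(0.0401⁴ − 0.0251⁴)/32 = 2.149×10^-7 m⁴.
T_max = τ_allow·J/r = 7.35×10^7 × 2.149×10^-7 / 0.0201 = 787.7 N·m.
ω = 2π·9.45 = 59.38 rad/s, so P_max = T_max·ω = 4.677×10^4 W.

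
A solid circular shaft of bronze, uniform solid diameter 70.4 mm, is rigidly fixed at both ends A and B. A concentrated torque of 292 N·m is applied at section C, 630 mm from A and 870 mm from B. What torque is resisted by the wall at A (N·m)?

169 N·m

With uniform GJ and both ends fixed, compatibility θ_AC = θ_CB gives T_A·a = T_B·b, together with T_A + T_B = T₀.
T_A = T₀·b/(a+b) = 292.0·870/1500 = 169.4 N·m; T_B = 122.6 N·m.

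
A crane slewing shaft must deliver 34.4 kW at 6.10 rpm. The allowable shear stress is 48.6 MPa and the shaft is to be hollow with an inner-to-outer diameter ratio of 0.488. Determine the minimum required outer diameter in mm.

182 mm

ω = 2π·6.10/60 = 0.6388 rad/s, so T = P/ω = 34.4×10³ / 0.6388 = 53850 N·m.
For a hollow shaft with d_i/d_o = 0.488: τ_max = 16T/(π d_o³ (1−k⁴)), so d_o = [16T/(π τ_allow (1−k⁴))]^(1/3) = [16·53850/(π·4.86×10^7·0.9433)]^(1/3) = 0.1815 m.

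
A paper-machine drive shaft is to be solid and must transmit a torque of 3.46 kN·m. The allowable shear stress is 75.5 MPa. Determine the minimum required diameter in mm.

61.6 mm

For a solid shaft τ_max = 16T/(πd³), so d = (16T/(π τ_allow))^(1/3) = (16·3460/(π·7.55×10^7))^(1/3) = 0.06157 m.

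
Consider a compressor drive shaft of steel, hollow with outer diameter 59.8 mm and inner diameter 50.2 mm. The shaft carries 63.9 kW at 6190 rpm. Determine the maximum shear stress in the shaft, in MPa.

4.66 MPa

ω = 2π·6190/60 = 648.2 rad/s, so T = P/ω = 63.9×10³ / 648.2 = 98.58 N·m.
J = π(d_o⁴ − d_i⁴)/32 = π(0.0598⁴ − 0.0502⁴)/32 = 6.320×10^-7 m⁴.
τ_max = T·r/J = 98.58 × 0.0299 / 6.320×10^-7 = 4.664×10^6 Pa.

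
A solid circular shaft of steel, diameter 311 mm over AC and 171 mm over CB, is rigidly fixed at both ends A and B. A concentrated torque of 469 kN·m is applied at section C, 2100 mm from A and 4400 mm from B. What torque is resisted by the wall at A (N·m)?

Compatibility: T_A·a/J_AC = T_B·b/J_CB with T_A + T_B = T₀.
J_AC = 9.18×10^-4 m⁴, J_CB = 8.39×10^-5 m⁴, so T_A = T₀·(J_AC/a)/((J_AC/a)+(J_CB/b)) = 449400 N·m, T_B = 19600 N·m.

449000 N·m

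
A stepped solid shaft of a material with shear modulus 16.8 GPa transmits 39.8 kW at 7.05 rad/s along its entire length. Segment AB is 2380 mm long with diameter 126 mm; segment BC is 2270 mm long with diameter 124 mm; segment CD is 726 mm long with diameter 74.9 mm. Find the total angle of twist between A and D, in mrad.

144 mrad

ω = 7.05 rad/s, so T = P/ω = 39.8×10³ / 7.050 = 5645 N·m.
J_AB = π(0.126)⁴/32 = 2.47×10^-5 m⁴; J_BC = π(0.124)⁴/32 = 2.32×10^-5 m⁴; J_CD = π(0.0749)⁴/32 = 3.09×10^-6 m⁴.
θ = (T/G)·Σ L_i/J_i = (5645/16.8×10⁹)·(2.38/2.47×10^-5 + 2.27/2.32×10^-5 + 0.726/3.09×10^-6) = 0.1441 rad.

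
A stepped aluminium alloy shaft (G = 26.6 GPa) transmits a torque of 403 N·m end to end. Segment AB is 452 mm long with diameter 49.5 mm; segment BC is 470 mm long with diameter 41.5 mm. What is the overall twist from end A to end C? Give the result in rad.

0.0361 rad

J_AB = π(0.0495)⁴/32 = 5.89×10^-7 m⁴; J_BC = π(0.0415)⁴/32 = 2.91×10^-7 m⁴.
θ = (T/G)·Σ L_i/J_i = (403.0/26.6×10⁹)·(0.452/5.89×10^-7 + 0.470/2.91×10^-7) = 0.03607 rad.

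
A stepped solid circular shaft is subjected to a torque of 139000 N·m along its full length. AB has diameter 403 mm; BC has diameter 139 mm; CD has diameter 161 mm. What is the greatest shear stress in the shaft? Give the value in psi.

Under the same torque, τ_max = 16T/(πd³) is largest where d is smallest — segment BC (d = 139 mm).
τ_max = 16·139000/(π·(0.139)³) = 2.636×10^8 Pa.

38200 psi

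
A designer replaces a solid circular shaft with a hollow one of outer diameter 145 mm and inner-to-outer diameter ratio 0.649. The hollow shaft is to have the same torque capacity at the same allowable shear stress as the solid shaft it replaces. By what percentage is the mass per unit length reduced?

34.1 %

Equal τ_max and T ⇒ the solid shaft needs d_s³ = d_o³(1−k⁴), so d_s = 145·(1−0.649⁴)^(1/3) = 135.9 mm.
Area ratio A_h/A_s = d_o²(1−k²)/d_s² = (1−k²)/(1−k⁴)^(2/3) = 0.6593.
Mass saving = 1 − 0.6593 = 34.1 %.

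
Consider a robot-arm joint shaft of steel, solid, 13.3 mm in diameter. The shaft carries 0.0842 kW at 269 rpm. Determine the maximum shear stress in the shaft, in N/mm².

6.47 N/mm²

ω = 2π·269/60 = 28.17 rad/s, so T = P/ω = 0.0842×10³ / 28.17 = 2.989 N·m.
J = πd⁴/32 = π(0.0133)⁴/32 = 3.072×10^-9 m⁴.
τ_max = T·r/J = 2.989 × 0.00665 / 3.072×10^-9 = 6.471×10^6 Pa.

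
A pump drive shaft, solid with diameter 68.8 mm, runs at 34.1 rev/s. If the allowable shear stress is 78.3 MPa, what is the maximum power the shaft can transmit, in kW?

J = πd⁴/32 = π(0.0688)⁴/32 = 2.200×10^-6 m⁴.
T_max = τ_allow·J/r = 7.83×10^7 × 2.200×10^-6 / 0.0344 = 5007 N·m.
ω = 2π·34.1 = 214.3 rad/s, so P_max = T_max·ω = 1.073×10^6 W.

1070 kW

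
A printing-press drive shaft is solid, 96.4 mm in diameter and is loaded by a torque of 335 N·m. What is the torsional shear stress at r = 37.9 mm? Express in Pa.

1.50e6 Pa

J = πd⁴/32 = π(0.0964)⁴/32 = 8.478×10^-6 m⁴.
Shear stress varies linearly with radius: τ = T·r/J = 335.0 × 0.0379 / 8.478×10^-6 = 1.498×10^6 Pa.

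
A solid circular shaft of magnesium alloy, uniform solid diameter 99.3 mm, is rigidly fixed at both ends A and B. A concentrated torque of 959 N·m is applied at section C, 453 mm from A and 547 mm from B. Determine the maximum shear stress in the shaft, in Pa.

2.73e6 Pa

With uniform GJ and both ends fixed, compatibility θ_AC = θ_CB gives T_A·a = T_B·b, together with T_A + T_B = T₀.
T_A = T₀·b/(a+b) = 959.0·547/1000 = 524.6 N·m; T_B = 434.4 N·m.
τ in each portion: τ_AC = 2.73×10^6 Pa, τ_CB = 2.26×10^6 Pa; maximum is in AC.
τ_max = T_AC·r/J = 524.6·0.0496/9.55×10^-6 = 2.729×10^6 Pa.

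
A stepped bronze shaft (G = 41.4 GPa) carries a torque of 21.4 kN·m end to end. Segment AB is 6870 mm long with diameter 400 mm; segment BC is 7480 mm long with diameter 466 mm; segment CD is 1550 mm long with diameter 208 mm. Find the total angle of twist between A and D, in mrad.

6.61 mrad

J_AB = π(0.400)⁴/32 = 2.51×10^-3 m⁴; J_BC = π(0.466)⁴/32 = 4.63×10^-3 m⁴; J_CD = π(0.208)⁴/32 = 1.84×10^-4 m⁴.
θ = (T/G)·Σ L_i/J_i = (21400/41.4×10⁹)·(6.87/2.51×10^-3 + 7.48/4.63×10^-3 + 1.55/1.84×10^-4) = 6.608×10^-3 rad.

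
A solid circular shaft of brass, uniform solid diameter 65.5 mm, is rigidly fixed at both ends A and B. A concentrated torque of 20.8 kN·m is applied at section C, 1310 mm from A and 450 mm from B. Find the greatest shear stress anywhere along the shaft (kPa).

With uniform GJ and both ends fixed, compatibility θ_AC = θ_CB gives T_A·a = T_B·b, together with T_A + T_B = T₀.
T_A = T₀·b/(a+b) = 20800·450/1760 = 5318 N·m; T_B = 15480 N·m.
τ in each portion: τ_AC = 9.64×10^7 Pa, τ_CB = 2.81×10^8 Pa; maximum is in CB.
τ_max = T_CB·r/J = 15480·0.0328/1.81×10^-6 = 2.806×10^8 Pa.

281000 kPa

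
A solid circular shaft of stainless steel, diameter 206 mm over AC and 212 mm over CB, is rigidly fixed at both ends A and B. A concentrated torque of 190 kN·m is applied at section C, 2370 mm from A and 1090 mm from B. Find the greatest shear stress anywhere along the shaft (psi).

10400 psi

Compatibility: T_A·a/J_AC = T_B·b/J_CB with T_A + T_B = T₀.
J_AC = 1.77×10^-4 m⁴, J_CB = 1.98×10^-4 m⁴, so T_A = T₀·(J_AC/a)/((J_AC/a)+(J_CB/b)) = 55250 N·m, T_B = 134700 N·m.
τ in each portion: τ_AC = 3.22×10^7 Pa, τ_CB = 7.20×10^7 Pa; maximum is in CB.
τ_max = T_CB·r/J = 134700·0.106/1.98×10^-4 = 7.203×10^7 Pa.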